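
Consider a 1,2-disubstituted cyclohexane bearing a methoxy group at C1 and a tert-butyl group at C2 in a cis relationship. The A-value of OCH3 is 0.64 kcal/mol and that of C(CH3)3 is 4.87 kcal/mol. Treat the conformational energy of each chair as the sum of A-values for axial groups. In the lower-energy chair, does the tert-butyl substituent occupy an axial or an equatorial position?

C1 and C2 have opposite parity, so for the cis isomer the two substituents are one axial and one equatorial in each chair.
Chair I (methoxy axial, tert-butyl equatorial): E = 0.64 kcal/mol.
Chair II (methoxy equatorial, tert-butyl axial): E = 4.87 kcal/mol.
Chair I is the more stable (lower-energy) conformer, and in that chair the tert-butyl group is equatorial.

equatorial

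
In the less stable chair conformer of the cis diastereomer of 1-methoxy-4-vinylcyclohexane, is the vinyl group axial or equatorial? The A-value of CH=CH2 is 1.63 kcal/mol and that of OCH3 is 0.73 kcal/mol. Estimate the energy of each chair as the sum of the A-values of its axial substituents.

C1 and C4 have opposite parity, so for the cis isomer the two substituents are one axial and one equatorial in each chair.
Chair I (vinyl axial, methoxy equatorial): E = 1.63 kcal/mol.
Chair II (vinyl equatorial, methoxy axial): E = 0.73 kcal/mol.
Chair I is the less stable (higher-energy) conformer, and in that chair the vinyl group is axial.

axial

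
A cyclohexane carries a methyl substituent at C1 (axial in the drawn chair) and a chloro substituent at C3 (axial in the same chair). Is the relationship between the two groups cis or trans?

C1 and C3 have the same parity, so their axial bonds point in the same direction.
With same-parity carbons, two substituents on the same face are both axial or both equatorial; opposite faces give one of each.
Here the groups are axial/axial → same face → cis.

cis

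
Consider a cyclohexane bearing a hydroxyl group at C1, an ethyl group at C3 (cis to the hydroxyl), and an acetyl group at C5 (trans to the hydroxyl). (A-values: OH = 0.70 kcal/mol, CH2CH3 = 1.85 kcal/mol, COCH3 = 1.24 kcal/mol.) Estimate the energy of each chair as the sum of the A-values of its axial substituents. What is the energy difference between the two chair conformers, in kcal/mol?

Chair I (hydroxyl axial, ethyl axial, acetyl equatorial): E = 2.55 kcal/mol.
Chair II (hydroxyl equatorial, ethyl equatorial, acetyl axial): E = 1.24 kcal/mol.
ΔE = 2.55 − 1.24 = 1.31 kcal/mol; chair II is more stable.

1.31 kcal/mol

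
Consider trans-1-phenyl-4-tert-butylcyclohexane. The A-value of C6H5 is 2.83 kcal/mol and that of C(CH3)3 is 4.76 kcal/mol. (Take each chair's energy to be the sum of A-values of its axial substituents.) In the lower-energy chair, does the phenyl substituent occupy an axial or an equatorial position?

equatorial

C1 and C4 have opposite parity, so for the trans isomer the two substituents are e,e in one chair and a,a in the other.
Chair I (phenyl axial, tert-butyl axial): E = 7.59 kcal/mol.
Chair II (phenyl equatorial, tert-butyl equatorial): E = 0.00 kcal/mol.
Chair II is the more stable (lower-energy) conformer, and in that chair the phenyl group is equatorial.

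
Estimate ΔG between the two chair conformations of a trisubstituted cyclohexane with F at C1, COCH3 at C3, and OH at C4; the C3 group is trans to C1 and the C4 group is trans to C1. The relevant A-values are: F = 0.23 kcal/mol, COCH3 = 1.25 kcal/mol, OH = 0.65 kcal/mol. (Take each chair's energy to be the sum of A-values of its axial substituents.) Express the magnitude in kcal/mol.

Chair I (fluoro axial, acetyl equatorial, hydroxyl axial): E = 0.88 kcal/mol.
Chair II (fluoro equatorial, acetyl axial, hydroxyl equatorial): E = 1.25 kcal/mol.
ΔE = 1.25 − 0.88 = 0.37 kcal/mol; chair I is more stable.

0.37 kcal/mol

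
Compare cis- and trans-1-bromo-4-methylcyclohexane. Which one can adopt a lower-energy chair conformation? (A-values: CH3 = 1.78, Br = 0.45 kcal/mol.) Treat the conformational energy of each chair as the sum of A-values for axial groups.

At 1,4 positions (parity opposite): cis → (a,e or e,a); trans → (e,e or a,a).
Best chair for cis: E = 0.45 kcal/mol; best chair for trans: E = 0.00 kcal/mol.
The trans isomer is lower by 0.45 kcal/mol.

trans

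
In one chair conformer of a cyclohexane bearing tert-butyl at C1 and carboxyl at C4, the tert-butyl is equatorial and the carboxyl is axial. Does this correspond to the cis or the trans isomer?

cis

C1 and C4 have opposite parity, so their axial bonds point in opposite directions.
With opposite-parity carbons, two substituents on the same face are one axial and one equatorial; opposite faces give both axial or both equatorial.
Here the groups are equatorial/axial → same face → cis.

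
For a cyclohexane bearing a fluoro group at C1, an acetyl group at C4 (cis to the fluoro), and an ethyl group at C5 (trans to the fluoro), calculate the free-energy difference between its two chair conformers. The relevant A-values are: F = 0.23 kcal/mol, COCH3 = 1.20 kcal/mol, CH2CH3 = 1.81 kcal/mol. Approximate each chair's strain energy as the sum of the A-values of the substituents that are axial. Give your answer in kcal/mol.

2.78 kcal/mol

Chair I (fluoro axial, acetyl equatorial, ethyl equatorial): E = 0.23 kcal/mol.
Chair II (fluoro equatorial, acetyl axial, ethyl axial): E = 3.01 kcal/mol.
ΔE = 3.01 − 0.23 = 2.78 kcal/mol; chair I is more stable.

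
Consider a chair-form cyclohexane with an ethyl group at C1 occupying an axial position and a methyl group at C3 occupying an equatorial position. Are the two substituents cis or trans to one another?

trans

C1 and C3 have the same parity, so their axial bonds point in the same direction.
With same-parity carbons, two substituents on the same face are both axial or both equatorial; opposite faces give one of each.
Here the groups are axial/equatorial → opposite face → trans.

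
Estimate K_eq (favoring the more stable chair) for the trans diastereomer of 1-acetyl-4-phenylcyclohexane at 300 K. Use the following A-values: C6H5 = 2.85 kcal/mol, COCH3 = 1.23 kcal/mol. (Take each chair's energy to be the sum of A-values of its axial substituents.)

K ≈ 939

C1 and C4 have opposite parity, so for the trans isomer the two substituents are e,e in one chair and a,a in the other.
Chair I (phenyl axial, acetyl axial): E = 4.08 kcal/mol; chair II (phenyl equatorial, acetyl equatorial): E = 0.00 kcal/mol.
ΔG = 4.08 kcal/mol between the two chairs.
K = exp(ΔG/RT) with R = 1.987×10⁻³ kcal mol⁻¹ K⁻¹ and T = 300 K gives K ≈ 939.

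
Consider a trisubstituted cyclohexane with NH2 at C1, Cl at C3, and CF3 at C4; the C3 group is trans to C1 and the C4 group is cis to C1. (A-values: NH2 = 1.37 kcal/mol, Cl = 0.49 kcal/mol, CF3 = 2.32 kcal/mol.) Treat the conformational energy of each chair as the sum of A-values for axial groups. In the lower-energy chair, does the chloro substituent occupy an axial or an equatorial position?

Chair I (amino axial, chloro equatorial, trifluoromethyl equatorial): E = 1.37 kcal/mol.
Chair II (amino equatorial, chloro axial, trifluoromethyl axial): E = 2.81 kcal/mol.
Chair I is the more stable (lower-energy) conformer, and in that chair the chloro group is equatorial.

equatorial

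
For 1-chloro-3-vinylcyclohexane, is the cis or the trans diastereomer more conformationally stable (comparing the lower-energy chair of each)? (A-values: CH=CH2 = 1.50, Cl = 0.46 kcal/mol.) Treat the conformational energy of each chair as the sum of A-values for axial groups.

cis

At 1,3 positions (parity same): cis → (e,e or a,a); trans → (a,e or e,a).
Best chair for cis: E = 0.00 kcal/mol; best chair for trans: E = 0.46 kcal/mol.
The cis isomer is lower by 0.46 kcal/mol.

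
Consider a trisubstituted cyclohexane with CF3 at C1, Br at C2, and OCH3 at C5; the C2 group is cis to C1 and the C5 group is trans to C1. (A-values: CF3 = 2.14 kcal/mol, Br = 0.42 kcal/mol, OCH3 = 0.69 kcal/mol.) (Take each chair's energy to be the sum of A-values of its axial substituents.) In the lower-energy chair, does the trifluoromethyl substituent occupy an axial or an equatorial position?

equatorial

Chair I (trifluoromethyl axial, bromo equatorial, methoxy equatorial): E = 2.14 kcal/mol.
Chair II (trifluoromethyl equatorial, bromo axial, methoxy axial): E = 1.11 kcal/mol.
Chair II is the more stable (lower-energy) conformer, and in that chair the trifluoromethyl group is equatorial.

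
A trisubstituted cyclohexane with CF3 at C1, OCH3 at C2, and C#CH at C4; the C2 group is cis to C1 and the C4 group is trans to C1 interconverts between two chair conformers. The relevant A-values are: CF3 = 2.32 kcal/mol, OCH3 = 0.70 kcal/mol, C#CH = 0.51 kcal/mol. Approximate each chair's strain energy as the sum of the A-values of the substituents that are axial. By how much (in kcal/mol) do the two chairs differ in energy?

2.13 kcal/mol

Chair I (trifluoromethyl axial, methoxy equatorial, ethynyl axial): E = 2.83 kcal/mol.
Chair II (trifluoromethyl equatorial, methoxy axial, ethynyl equatorial): E = 0.70 kcal/mol.
ΔE = 2.83 − 0.70 = 2.13 kcal/mol; chair II is more stable.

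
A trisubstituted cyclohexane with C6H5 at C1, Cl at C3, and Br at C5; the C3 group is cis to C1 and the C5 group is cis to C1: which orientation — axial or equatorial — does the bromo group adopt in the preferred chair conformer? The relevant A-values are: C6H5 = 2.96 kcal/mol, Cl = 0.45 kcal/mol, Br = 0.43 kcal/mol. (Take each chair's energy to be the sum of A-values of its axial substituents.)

equatorial

Chair I (phenyl axial, chloro axial, bromo axial): E = 3.84 kcal/mol.
Chair II (phenyl equatorial, chloro equatorial, bromo equatorial): E = 0.00 kcal/mol.
Chair II is the more stable (lower-energy) conformer, and in that chair the bromo group is equatorial.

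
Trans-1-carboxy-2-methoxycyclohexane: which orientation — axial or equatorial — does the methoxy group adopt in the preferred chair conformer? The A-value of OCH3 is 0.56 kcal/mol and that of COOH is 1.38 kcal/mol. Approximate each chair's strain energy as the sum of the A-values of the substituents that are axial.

equatorial

C1 and C2 have opposite parity, so for the trans isomer the two substituents are e,e in one chair and a,a in the other.
Chair I (methoxy axial, carboxyl axial): E = 1.94 kcal/mol.
Chair II (methoxy equatorial, carboxyl equatorial): E = 0.00 kcal/mol.
Chair II is the more stable (lower-energy) conformer, and in that chair the methoxy group is equatorial.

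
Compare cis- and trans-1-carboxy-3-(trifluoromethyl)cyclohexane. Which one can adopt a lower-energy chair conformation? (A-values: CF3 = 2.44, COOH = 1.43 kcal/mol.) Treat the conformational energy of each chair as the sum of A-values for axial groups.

At 1,3 positions (parity same): cis → (e,e or a,a); trans → (a,e or e,a).
Best chair for cis: E = 0.00 kcal/mol; best chair for trans: E = 1.43 kcal/mol.
The cis isomer is lower by 1.43 kcal/mol.

cis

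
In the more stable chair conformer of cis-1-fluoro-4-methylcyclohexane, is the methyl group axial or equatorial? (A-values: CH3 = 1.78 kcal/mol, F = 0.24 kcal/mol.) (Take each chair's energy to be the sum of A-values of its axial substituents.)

C1 and C4 have opposite parity, so for the cis isomer the two substituents are one axial and one equatorial in each chair.
Chair I (methyl axial, fluoro equatorial): E = 1.78 kcal/mol.
Chair II (methyl equatorial, fluoro axial): E = 0.24 kcal/mol.
Chair II is the more stable (lower-energy) conformer, and in that chair the methyl group is equatorial.

equatorial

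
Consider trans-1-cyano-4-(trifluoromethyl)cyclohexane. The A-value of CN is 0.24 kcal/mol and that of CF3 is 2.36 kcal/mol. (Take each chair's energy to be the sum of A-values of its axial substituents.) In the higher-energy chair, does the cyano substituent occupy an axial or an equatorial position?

C1 and C4 have opposite parity, so for the trans isomer the two substituents are e,e in one chair and a,a in the other.
Chair I (cyano axial, trifluoromethyl axial): E = 2.60 kcal/mol.
Chair II (cyano equatorial, trifluoromethyl equatorial): E = 0.00 kcal/mol.
Chair I is the less stable (higher-energy) conformer, and in that chair the cyano group is axial.

axial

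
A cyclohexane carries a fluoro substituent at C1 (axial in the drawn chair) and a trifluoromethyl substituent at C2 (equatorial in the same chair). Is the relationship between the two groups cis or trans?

C1 and C2 have opposite parity, so their axial bonds point in opposite directions.
With opposite-parity carbons, two substituents on the same face are one axial and one equatorial; opposite faces give both axial or both equatorial.
Here the groups are axial/equatorial → same face → cis.

cis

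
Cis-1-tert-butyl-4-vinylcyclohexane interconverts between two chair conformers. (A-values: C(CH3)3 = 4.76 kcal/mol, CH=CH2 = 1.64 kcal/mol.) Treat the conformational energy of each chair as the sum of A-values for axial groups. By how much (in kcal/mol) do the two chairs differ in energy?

3.12 kcal/mol

C1 and C4 have opposite parity, so for the cis isomer the two substituents are one axial and one equatorial in each chair.
Chair I (tert-butyl axial, vinyl equatorial): E = 4.76 kcal/mol.
Chair II (tert-butyl equatorial, vinyl axial): E = 1.64 kcal/mol.
ΔE = 4.76 − 1.64 = 3.12 kcal/mol; chair II is more stable.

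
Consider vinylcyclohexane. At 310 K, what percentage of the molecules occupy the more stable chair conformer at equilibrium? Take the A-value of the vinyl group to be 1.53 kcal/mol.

92.3%

One chair has the vinyl group axial (E = 1.53 kcal/mol) and the other has it equatorial (E = 0).
ΔG = 1.53 kcal/mol between the two chairs.
K = exp(ΔG/RT) with R = 1.987×10⁻³ kcal mol⁻¹ K⁻¹ and T = 310 K gives K ≈ 12.
Fraction in the lower-energy chair = K/(K+1) = 92.3%.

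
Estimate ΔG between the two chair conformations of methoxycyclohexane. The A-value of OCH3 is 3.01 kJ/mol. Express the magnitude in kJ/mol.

A monosubstituted cyclohexane has one chair with the methoxy group axial (E = A = 3.01 kJ/mol) and one with it equatorial (E = 0).
ΔE = 3.01 − 0 = 3.01 kJ/mol.

3.01 kJ/mol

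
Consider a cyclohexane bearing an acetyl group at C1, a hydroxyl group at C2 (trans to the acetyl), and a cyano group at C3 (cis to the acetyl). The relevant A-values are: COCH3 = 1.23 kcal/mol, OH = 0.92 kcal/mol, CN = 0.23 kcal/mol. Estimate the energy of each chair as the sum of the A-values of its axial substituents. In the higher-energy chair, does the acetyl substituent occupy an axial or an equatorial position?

axial

Chair I (acetyl axial, hydroxyl axial, cyano axial): E = 2.38 kcal/mol.
Chair II (acetyl equatorial, hydroxyl equatorial, cyano equatorial): E = 0.00 kcal/mol.
Chair I is the less stable (higher-energy) conformer, and in that chair the acetyl group is axial.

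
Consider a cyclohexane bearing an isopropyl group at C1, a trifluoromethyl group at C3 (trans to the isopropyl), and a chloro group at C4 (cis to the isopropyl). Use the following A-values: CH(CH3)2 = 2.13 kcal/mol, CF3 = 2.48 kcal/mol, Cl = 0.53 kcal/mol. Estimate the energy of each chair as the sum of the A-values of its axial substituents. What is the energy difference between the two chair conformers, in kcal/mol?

0.88 kcal/mol

Chair I (isopropyl axial, trifluoromethyl equatorial, chloro equatorial): E = 2.13 kcal/mol.
Chair II (isopropyl equatorial, trifluoromethyl axial, chloro axial): E = 3.01 kcal/mol.
ΔE = 3.01 − 2.13 = 0.88 kcal/mol; chair I is more stable.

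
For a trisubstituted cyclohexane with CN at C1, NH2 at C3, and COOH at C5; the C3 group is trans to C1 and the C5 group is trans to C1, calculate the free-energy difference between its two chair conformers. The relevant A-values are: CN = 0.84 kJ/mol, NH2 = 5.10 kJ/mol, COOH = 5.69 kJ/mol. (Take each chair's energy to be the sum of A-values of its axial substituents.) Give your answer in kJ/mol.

9.95 kJ/mol

Chair I (cyano axial, amino equatorial, carboxyl equatorial): E = 0.84 kJ/mol.
Chair II (cyano equatorial, amino axial, carboxyl axial): E = 10.79 kJ/mol.
ΔE = 10.79 − 0.84 = 9.95 kJ/mol; chair I is more stable.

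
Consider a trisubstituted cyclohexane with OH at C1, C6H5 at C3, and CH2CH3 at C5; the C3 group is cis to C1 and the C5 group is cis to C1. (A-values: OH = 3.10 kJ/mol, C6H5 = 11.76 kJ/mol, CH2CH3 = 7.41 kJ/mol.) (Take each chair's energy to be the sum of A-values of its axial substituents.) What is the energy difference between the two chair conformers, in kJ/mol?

Chair I (hydroxyl axial, phenyl axial, ethyl axial): E = 22.27 kJ/mol.
Chair II (hydroxyl equatorial, phenyl equatorial, ethyl equatorial): E = 0.00 kJ/mol.
ΔE = 22.27 − 0.00 = 22.27 kJ/mol; chair II is more stable.

22.27 kJ/mol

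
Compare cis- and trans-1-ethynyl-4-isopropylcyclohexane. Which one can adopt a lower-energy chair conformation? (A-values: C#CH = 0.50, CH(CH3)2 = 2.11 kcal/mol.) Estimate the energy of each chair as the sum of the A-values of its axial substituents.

At 1,4 positions (parity opposite): cis → (a,e or e,a); trans → (e,e or a,a).
Best chair for cis: E = 0.50 kcal/mol; best chair for trans: E = 0.00 kcal/mol.
The trans isomer is lower by 0.50 kcal/mol.

trans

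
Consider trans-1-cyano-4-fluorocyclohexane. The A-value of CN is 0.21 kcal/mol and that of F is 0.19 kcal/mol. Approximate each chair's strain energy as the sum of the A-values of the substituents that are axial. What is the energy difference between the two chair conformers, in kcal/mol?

C1 and C4 have opposite parity, so for the trans isomer the two substituents are e,e in one chair and a,a in the other.
Chair I (cyano axial, fluoro axial): E = 0.40 kcal/mol.
Chair II (cyano equatorial, fluoro equatorial): E = 0.00 kcal/mol.
ΔE = 0.40 − 0.00 = 0.40 kcal/mol; chair II is more stable.

0.40 kcal/mol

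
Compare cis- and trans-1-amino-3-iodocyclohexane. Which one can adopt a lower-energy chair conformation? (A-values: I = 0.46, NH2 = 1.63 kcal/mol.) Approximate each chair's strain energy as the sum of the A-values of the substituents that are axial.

At 1,3 positions (parity same): cis → (e,e or a,a); trans → (a,e or e,a).
Best chair for cis: E = 0.00 kcal/mol; best chair for trans: E = 0.46 kcal/mol.
The cis isomer is lower by 0.46 kcal/mol.

cis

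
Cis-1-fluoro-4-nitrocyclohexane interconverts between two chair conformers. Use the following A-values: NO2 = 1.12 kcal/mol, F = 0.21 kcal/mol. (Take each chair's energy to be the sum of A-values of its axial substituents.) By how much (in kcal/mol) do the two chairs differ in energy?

C1 and C4 have opposite parity, so for the cis isomer the two substituents are one axial and one equatorial in each chair.
Chair I (nitro axial, fluoro equatorial): E = 1.12 kcal/mol.
Chair II (nitro equatorial, fluoro axial): E = 0.21 kcal/mol.
ΔE = 1.12 − 0.21 = 0.91 kcal/mol; chair II is more stable.

0.91 kcal/mol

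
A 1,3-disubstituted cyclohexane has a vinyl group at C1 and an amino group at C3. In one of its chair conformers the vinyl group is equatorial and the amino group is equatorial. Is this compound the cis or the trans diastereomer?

C1 and C3 have the same parity, so their axial bonds point in the same direction.
With same-parity carbons, two substituents on the same face are both axial or both equatorial; opposite faces give one of each.
Here the groups are equatorial/equatorial → same face → cis.

cis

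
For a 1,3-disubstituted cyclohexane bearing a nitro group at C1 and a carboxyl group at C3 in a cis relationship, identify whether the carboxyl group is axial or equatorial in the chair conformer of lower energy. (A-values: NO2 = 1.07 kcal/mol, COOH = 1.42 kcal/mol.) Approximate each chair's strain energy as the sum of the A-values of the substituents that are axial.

C1 and C3 have the same parity, so for the cis isomer the two substituents are e,e in one chair and a,a in the other.
Chair I (nitro axial, carboxyl axial): E = 2.49 kcal/mol.
Chair II (nitro equatorial, carboxyl equatorial): E = 0.00 kcal/mol.
Chair II is the more stable (lower-energy) conformer, and in that chair the carboxyl group is equatorial.

equatorial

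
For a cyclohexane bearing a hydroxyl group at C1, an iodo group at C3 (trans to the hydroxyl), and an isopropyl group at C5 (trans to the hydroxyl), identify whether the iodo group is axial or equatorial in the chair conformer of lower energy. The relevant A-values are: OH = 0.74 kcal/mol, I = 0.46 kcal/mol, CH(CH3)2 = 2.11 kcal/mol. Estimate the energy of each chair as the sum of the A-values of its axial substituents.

Chair I (hydroxyl axial, iodo equatorial, isopropyl equatorial): E = 0.74 kcal/mol.
Chair II (hydroxyl equatorial, iodo axial, isopropyl axial): E = 2.57 kcal/mol.
Chair I is the more stable (lower-energy) conformer, and in that chair the iodo group is equatorial.

equatorial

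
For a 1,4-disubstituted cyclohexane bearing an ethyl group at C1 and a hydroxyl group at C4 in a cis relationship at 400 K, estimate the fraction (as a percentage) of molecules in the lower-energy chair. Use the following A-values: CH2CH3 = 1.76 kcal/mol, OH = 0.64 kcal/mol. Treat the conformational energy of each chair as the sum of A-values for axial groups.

C1 and C4 have opposite parity, so for the cis isomer the two substituents are one axial and one equatorial in each chair.
Chair I (ethyl axial, hydroxyl equatorial): E = 1.76 kcal/mol; chair II (ethyl equatorial, hydroxyl axial): E = 0.64 kcal/mol.
ΔG = 1.12 kcal/mol between the two chairs.
K = exp(ΔG/RT) with R = 1.987×10⁻³ kcal mol⁻¹ K⁻¹ and T = 400 K gives K ≈ 4.09.
Fraction in the lower-energy chair = K/(K+1) = 80.4%.

80.4%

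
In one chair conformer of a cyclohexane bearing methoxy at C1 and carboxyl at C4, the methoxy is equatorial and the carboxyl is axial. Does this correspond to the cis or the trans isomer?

cis

C1 and C4 have opposite parity, so their axial bonds point in opposite directions.
With opposite-parity carbons, two substituents on the same face are one axial and one equatorial; opposite faces give both axial or both equatorial.
Here the groups are equatorial/axial → same face → cis.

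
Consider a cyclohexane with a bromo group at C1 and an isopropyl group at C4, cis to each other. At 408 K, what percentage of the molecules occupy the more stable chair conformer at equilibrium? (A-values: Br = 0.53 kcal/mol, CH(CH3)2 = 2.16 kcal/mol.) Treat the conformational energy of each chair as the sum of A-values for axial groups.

88.2%

C1 and C4 have opposite parity, so for the cis isomer the two substituents are one axial and one equatorial in each chair.
Chair I (bromo axial, isopropyl equatorial): E = 0.53 kcal/mol; chair II (bromo equatorial, isopropyl axial): E = 2.16 kcal/mol.
ΔG = 1.63 kcal/mol between the two chairs.
K = exp(ΔG/RT) with R = 1.987×10⁻³ kcal mol⁻¹ K⁻¹ and T = 408 K gives K ≈ 7.47.
Fraction in the lower-energy chair = K/(K+1) = 88.2%.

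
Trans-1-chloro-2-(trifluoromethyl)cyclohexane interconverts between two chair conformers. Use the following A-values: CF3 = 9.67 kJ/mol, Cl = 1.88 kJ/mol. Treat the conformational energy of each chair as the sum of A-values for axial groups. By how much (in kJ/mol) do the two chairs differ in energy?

11.55 kJ/mol

C1 and C2 have opposite parity, so for the trans isomer the two substituents are e,e in one chair and a,a in the other.
Chair I (trifluoromethyl axial, chloro axial): E = 11.55 kJ/mol.
Chair II (trifluoromethyl equatorial, chloro equatorial): E = 0.00 kJ/mol.
ΔE = 11.55 − 0.00 = 11.55 kJ/mol; chair II is more stable.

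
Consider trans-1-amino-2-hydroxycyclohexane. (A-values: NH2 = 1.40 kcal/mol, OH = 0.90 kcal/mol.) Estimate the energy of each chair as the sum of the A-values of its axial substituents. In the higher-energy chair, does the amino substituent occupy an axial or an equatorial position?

axial

C1 and C2 have opposite parity, so for the trans isomer the two substituents are e,e in one chair and a,a in the other.
Chair I (amino axial, hydroxyl axial): E = 2.30 kcal/mol.
Chair II (amino equatorial, hydroxyl equatorial): E = 0.00 kcal/mol.
Chair I is the less stable (higher-energy) conformer, and in that chair the amino group is axial.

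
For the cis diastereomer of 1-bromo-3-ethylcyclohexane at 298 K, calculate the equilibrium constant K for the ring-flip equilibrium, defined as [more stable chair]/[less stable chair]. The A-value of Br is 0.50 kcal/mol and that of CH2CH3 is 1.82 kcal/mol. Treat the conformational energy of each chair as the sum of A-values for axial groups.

C1 and C3 have the same parity, so for the cis isomer the two substituents are e,e in one chair and a,a in the other.
Chair I (bromo axial, ethyl axial): E = 2.32 kcal/mol; chair II (bromo equatorial, ethyl equatorial): E = 0.00 kcal/mol.
ΔG = 2.32 kcal/mol between the two chairs.
K = exp(ΔG/RT) with R = 1.987×10⁻³ kcal mol⁻¹ K⁻¹ and T = 298 K gives K ≈ 50.3.

K ≈ 50.3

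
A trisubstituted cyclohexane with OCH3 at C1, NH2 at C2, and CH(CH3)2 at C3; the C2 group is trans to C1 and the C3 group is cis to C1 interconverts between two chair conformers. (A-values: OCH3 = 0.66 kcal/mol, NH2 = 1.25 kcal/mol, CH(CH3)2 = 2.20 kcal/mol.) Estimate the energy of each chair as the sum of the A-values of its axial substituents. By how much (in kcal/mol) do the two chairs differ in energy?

4.11 kcal/mol

Chair I (methoxy axial, amino axial, isopropyl axial): E = 4.11 kcal/mol.
Chair II (methoxy equatorial, amino equatorial, isopropyl equatorial): E = 0.00 kcal/mol.
ΔE = 4.11 − 0.00 = 4.11 kcal/mol; chair II is more stable.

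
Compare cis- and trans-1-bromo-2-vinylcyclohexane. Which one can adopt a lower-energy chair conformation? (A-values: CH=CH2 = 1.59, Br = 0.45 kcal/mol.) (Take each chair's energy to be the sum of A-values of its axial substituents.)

At 1,2 positions (parity opposite): cis → (a,e or e,a); trans → (e,e or a,a).
Best chair for cis: E = 0.45 kcal/mol; best chair for trans: E = 0.00 kcal/mol.
The trans isomer is lower by 0.45 kcal/mol.

trans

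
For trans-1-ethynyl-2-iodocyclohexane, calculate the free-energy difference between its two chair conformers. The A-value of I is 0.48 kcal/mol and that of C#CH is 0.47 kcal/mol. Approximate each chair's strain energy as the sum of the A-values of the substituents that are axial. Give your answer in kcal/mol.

0.95 kcal/mol

C1 and C2 have opposite parity, so for the trans isomer the two substituents are e,e in one chair and a,a in the other.
Chair I (iodo axial, ethynyl axial): E = 0.95 kcal/mol.
Chair II (iodo equatorial, ethynyl equatorial): E = 0.00 kcal/mol.
ΔE = 0.95 − 0.00 = 0.95 kcal/mol; chair II is more stable.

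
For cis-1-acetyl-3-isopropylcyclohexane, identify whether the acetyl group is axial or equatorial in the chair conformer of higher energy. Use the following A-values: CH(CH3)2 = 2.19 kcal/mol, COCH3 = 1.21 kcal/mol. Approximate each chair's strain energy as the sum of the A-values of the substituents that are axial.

C1 and C3 have the same parity, so for the cis isomer the two substituents are e,e in one chair and a,a in the other.
Chair I (isopropyl axial, acetyl axial): E = 3.40 kcal/mol.
Chair II (isopropyl equatorial, acetyl equatorial): E = 0.00 kcal/mol.
Chair I is the less stable (higher-energy) conformer, and in that chair the acetyl group is axial.

axial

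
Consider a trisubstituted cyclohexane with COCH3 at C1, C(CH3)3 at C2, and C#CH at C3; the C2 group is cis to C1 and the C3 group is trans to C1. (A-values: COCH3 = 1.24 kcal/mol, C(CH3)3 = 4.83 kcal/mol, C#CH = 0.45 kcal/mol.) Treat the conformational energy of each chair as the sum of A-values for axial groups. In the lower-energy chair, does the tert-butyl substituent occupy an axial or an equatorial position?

equatorial

Chair I (acetyl axial, tert-butyl equatorial, ethynyl equatorial): E = 1.24 kcal/mol.
Chair II (acetyl equatorial, tert-butyl axial, ethynyl axial): E = 5.28 kcal/mol.
Chair I is the more stable (lower-energy) conformer, and in that chair the tert-butyl group is equatorial.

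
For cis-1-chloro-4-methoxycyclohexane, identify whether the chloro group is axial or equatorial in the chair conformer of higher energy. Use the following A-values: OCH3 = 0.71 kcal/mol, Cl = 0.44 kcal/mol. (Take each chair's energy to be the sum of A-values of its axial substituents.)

C1 and C4 have opposite parity, so for the cis isomer the two substituents are one axial and one equatorial in each chair.
Chair I (methoxy axial, chloro equatorial): E = 0.71 kcal/mol.
Chair II (methoxy equatorial, chloro axial): E = 0.44 kcal/mol.
Chair I is the less stable (higher-energy) conformer, and in that chair the chloro group is equatorial.

equatorial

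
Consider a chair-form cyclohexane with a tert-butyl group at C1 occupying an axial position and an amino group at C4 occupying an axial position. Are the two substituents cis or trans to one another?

C1 and C4 have opposite parity, so their axial bonds point in opposite directions.
With opposite-parity carbons, two substituents on the same face are one axial and one equatorial; opposite faces give both axial or both equatorial.
Here the groups are axial/axial → opposite face → trans.

trans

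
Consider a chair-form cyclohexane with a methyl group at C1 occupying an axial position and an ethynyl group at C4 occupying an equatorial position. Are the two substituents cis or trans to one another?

C1 and C4 have opposite parity, so their axial bonds point in opposite directions.
With opposite-parity carbons, two substituents on the same face are one axial and one equatorial; opposite faces give both axial or both equatorial.
Here the groups are axial/equatorial → same face → cis.

cis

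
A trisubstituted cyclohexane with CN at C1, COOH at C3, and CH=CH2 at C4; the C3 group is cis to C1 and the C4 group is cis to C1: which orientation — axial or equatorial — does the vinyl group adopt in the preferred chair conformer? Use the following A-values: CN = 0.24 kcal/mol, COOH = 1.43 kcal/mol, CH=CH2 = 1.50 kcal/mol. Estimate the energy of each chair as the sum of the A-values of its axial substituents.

Chair I (cyano axial, carboxyl axial, vinyl equatorial): E = 1.67 kcal/mol.
Chair II (cyano equatorial, carboxyl equatorial, vinyl axial): E = 1.50 kcal/mol.
Chair II is the more stable (lower-energy) conformer, and in that chair the vinyl group is axial.

axial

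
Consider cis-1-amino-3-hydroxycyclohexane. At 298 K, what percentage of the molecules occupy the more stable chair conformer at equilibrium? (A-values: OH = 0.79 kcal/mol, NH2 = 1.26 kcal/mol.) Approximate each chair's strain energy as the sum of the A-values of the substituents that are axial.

C1 and C3 have the same parity, so for the cis isomer the two substituents are e,e in one chair and a,a in the other.
Chair I (hydroxyl axial, amino axial): E = 2.05 kcal/mol; chair II (hydroxyl equatorial, amino equatorial): E = 0.00 kcal/mol.
ΔG = 2.05 kcal/mol between the two chairs.
K = exp(ΔG/RT) with R = 1.987×10⁻³ kcal mol⁻¹ K⁻¹ and T = 298 K gives K ≈ 31.9.
Fraction in the lower-energy chair = K/(K+1) = 97.0%.

97.0%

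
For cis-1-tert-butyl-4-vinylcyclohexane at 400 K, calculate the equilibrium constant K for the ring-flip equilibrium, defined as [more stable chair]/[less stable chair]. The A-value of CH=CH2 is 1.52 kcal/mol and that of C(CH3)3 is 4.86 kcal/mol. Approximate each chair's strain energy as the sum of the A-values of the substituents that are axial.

K ≈ 66.8

C1 and C4 have opposite parity, so for the cis isomer the two substituents are one axial and one equatorial in each chair.
Chair I (vinyl axial, tert-butyl equatorial): E = 1.52 kcal/mol; chair II (vinyl equatorial, tert-butyl axial): E = 4.86 kcal/mol.
ΔG = 3.34 kcal/mol between the two chairs.
K = exp(ΔG/RT) with R = 1.987×10⁻³ kcal mol⁻¹ K⁻¹ and T = 400 K gives K ≈ 66.8.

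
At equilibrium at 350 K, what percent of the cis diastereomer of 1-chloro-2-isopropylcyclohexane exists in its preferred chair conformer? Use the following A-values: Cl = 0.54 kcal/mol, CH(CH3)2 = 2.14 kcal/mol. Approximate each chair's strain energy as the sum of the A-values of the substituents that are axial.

C1 and C2 have opposite parity, so for the cis isomer the two substituents are one axial and one equatorial in each chair.
Chair I (chloro axial, isopropyl equatorial): E = 0.54 kcal/mol; chair II (chloro equatorial, isopropyl axial): E = 2.14 kcal/mol.
ΔG = 1.60 kcal/mol between the two chairs.
K = exp(ΔG/RT) with R = 1.987×10⁻³ kcal mol⁻¹ K⁻¹ and T = 350 K gives K ≈ 9.98.
Fraction in the lower-energy chair = K/(K+1) = 90.9%.

90.9%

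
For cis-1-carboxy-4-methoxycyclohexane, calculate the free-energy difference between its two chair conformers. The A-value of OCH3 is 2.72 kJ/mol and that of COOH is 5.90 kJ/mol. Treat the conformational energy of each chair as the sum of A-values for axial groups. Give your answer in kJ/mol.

3.18 kJ/mol

C1 and C4 have opposite parity, so for the cis isomer the two substituents are one axial and one equatorial in each chair.
Chair I (methoxy axial, carboxyl equatorial): E = 2.72 kJ/mol.
Chair II (methoxy equatorial, carboxyl axial): E = 5.90 kJ/mol.
ΔE = 5.90 − 2.72 = 3.18 kJ/mol; chair I is more stable.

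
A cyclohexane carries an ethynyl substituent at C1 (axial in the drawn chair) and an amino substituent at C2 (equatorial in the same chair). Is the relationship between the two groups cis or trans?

cis

C1 and C2 have opposite parity, so their axial bonds point in opposite directions.
With opposite-parity carbons, two substituents on the same face are one axial and one equatorial; opposite faces give both axial or both equatorial.
Here the groups are axial/equatorial → same face → cis.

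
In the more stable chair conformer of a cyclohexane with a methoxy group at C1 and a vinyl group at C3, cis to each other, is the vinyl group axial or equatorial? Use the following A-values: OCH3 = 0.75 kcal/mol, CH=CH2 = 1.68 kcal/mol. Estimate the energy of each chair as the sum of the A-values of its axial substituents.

C1 and C3 have the same parity, so for the cis isomer the two substituents are e,e in one chair and a,a in the other.
Chair I (methoxy axial, vinyl axial): E = 2.43 kcal/mol.
Chair II (methoxy equatorial, vinyl equatorial): E = 0.00 kcal/mol.
Chair II is the more stable (lower-energy) conformer, and in that chair the vinyl group is equatorial.

equatorial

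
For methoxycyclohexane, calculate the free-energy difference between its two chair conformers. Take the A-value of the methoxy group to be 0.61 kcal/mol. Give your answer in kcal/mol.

0.61 kcal/mol

A monosubstituted cyclohexane has one chair with the methoxy group axial (E = A = 0.61 kcal/mol) and one with it equatorial (E = 0).
ΔE = 0.61 − 0 = 0.61 kcal/mol.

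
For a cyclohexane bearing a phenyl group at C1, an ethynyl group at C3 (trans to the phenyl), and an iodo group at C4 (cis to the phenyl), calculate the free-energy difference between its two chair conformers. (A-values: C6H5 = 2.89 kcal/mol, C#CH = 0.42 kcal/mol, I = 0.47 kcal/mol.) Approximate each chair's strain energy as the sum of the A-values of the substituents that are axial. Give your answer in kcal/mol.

2.00 kcal/mol

Chair I (phenyl axial, ethynyl equatorial, iodo equatorial): E = 2.89 kcal/mol.
Chair II (phenyl equatorial, ethynyl axial, iodo axial): E = 0.89 kcal/mol.
ΔE = 2.89 − 0.89 = 2.00 kcal/mol; chair II is more stable.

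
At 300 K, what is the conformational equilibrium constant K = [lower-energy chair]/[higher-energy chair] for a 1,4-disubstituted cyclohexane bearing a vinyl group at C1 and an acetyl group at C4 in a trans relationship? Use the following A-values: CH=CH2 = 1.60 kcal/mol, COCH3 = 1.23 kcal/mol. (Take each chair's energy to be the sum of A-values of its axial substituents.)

K ≈ 115

C1 and C4 have opposite parity, so for the trans isomer the two substituents are e,e in one chair and a,a in the other.
Chair I (vinyl axial, acetyl axial): E = 2.83 kcal/mol; chair II (vinyl equatorial, acetyl equatorial): E = 0.00 kcal/mol.
ΔG = 2.83 kcal/mol between the two chairs.
K = exp(ΔG/RT) with R = 1.987×10⁻³ kcal mol⁻¹ K⁻¹ and T = 300 K gives K ≈ 115.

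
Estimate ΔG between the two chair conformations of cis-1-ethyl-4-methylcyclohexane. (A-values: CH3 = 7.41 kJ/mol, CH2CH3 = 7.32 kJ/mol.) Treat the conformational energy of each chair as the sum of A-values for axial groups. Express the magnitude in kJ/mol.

0.09 kJ/mol

C1 and C4 have opposite parity, so for the cis isomer the two substituents are one axial and one equatorial in each chair.
Chair I (methyl axial, ethyl equatorial): E = 7.41 kJ/mol.
Chair II (methyl equatorial, ethyl axial): E = 7.32 kJ/mol.
ΔE = 7.41 − 7.32 = 0.09 kJ/mol; chair II is more stable.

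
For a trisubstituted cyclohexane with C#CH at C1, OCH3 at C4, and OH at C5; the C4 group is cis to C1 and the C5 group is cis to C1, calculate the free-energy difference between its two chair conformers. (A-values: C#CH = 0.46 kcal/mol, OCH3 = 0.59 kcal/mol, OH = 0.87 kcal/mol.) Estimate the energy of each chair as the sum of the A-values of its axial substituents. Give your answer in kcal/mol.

Chair I (ethynyl axial, methoxy equatorial, hydroxyl axial): E = 1.33 kcal/mol.
Chair II (ethynyl equatorial, methoxy axial, hydroxyl equatorial): E = 0.59 kcal/mol.
ΔE = 1.33 − 0.59 = 0.74 kcal/mol; chair II is more stable.

0.74 kcal/mol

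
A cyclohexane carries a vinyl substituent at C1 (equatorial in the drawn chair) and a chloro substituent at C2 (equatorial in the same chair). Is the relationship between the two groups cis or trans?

C1 and C2 have opposite parity, so their axial bonds point in opposite directions.
With opposite-parity carbons, two substituents on the same face are one axial and one equatorial; opposite faces give both axial or both equatorial.
Here the groups are equatorial/equatorial → opposite face → trans.

trans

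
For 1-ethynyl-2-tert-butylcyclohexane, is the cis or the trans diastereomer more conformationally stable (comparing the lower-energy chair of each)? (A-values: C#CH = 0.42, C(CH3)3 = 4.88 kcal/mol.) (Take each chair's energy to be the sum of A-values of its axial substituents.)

At 1,2 positions (parity opposite): cis → (a,e or e,a); trans → (e,e or a,a).
Best chair for cis: E = 0.42 kcal/mol; best chair for trans: E = 0.00 kcal/mol.
The trans isomer is lower by 0.42 kcal/mol.

trans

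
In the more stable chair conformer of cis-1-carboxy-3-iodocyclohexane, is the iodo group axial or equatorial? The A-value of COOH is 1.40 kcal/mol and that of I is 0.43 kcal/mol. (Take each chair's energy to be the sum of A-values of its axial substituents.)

C1 and C3 have the same parity, so for the cis isomer the two substituents are e,e in one chair and a,a in the other.
Chair I (carboxyl axial, iodo axial): E = 1.83 kcal/mol.
Chair II (carboxyl equatorial, iodo equatorial): E = 0.00 kcal/mol.
Chair II is the more stable (lower-energy) conformer, and in that chair the iodo group is equatorial.

equatorial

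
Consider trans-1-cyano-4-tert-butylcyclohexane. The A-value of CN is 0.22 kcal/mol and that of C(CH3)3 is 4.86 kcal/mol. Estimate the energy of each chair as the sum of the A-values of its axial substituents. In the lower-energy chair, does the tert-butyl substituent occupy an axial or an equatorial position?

equatorial

C1 and C4 have opposite parity, so for the trans isomer the two substituents are e,e in one chair and a,a in the other.
Chair I (cyano axial, tert-butyl axial): E = 5.08 kcal/mol.
Chair II (cyano equatorial, tert-butyl equatorial): E = 0.00 kcal/mol.
Chair II is the more stable (lower-energy) conformer, and in that chair the tert-butyl group is equatorial.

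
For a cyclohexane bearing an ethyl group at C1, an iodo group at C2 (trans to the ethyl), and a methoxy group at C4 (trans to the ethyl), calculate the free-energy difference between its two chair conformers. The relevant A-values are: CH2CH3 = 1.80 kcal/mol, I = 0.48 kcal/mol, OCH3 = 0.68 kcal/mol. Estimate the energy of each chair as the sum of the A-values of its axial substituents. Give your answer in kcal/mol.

2.96 kcal/mol

Chair I (ethyl axial, iodo axial, methoxy axial): E = 2.96 kcal/mol.
Chair II (ethyl equatorial, iodo equatorial, methoxy equatorial): E = 0.00 kcal/mol.
ΔE = 2.96 − 0.00 = 2.96 kcal/mol; chair II is more stable.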